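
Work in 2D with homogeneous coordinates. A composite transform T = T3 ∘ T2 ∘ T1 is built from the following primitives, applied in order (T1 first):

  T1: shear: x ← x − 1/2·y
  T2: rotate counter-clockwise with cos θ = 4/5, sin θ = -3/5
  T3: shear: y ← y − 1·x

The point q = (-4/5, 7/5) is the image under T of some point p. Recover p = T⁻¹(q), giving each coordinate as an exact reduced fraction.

p = (-1, 0)

T1 = [1 -1/2 0; 0 1 0; 0 0 1]
T2·T1 = [4/5 1/5 0; -3/5 11/10 0; 0 0 1]
T3·…·T1 = [4/5 1/5 0; -7/5 9/10 0; 0 0 1]
det M = 1; M⁻¹ = [9/10 -1/5 0; 7/5 4/5 0; 0 0 1]
M⁻¹ · (-4/5, 7/5)ᵀ = (-1, 0)ᵀ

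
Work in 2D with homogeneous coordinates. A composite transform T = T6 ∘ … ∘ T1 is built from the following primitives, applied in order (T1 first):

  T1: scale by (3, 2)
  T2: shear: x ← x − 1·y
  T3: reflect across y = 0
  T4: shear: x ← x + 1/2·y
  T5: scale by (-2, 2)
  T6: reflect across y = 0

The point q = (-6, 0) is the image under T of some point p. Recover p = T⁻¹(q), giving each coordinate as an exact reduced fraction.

T1 = [3 0 0; 0 2 0; 0 0 1]
T2·T1 = [3 -2 0; 0 2 0; 0 0 1]
T3·…·T1 = [3 -2 0; 0 -2 0; 0 0 1]
T4·…·T1 = [3 -3 0; 0 -2 0; 0 0 1]
T5·…·T1 = [-6 6 0; 0 -4 0; 0 0 1]
T6·…·T1 = [-6 6 0; 0 4 0; 0 0 1]
det M = -24; M⁻¹ = [-1/6 1/4 0; 0 1/4 0; 0 0 1]
M⁻¹ · (-6, 0)ᵀ = (1, 0)ᵀ

p = (1, 0)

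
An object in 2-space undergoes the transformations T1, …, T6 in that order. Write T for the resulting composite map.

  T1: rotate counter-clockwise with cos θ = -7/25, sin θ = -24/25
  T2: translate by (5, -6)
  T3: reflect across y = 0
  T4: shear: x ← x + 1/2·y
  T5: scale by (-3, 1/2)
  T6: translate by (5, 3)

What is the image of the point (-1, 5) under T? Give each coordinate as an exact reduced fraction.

T1 rotate counter-clockwise with cos θ = -7/25, sin θ = -24/25: (-1, 5) → (127/25, -11/25)
T2 translate by (5, -6): (127/25, -11/25) → (252/25, -161/25)
T3 reflect across y = 0: (252/25, -161/25) → (252/25, 161/25)
T4 shear: x ← x + 1/2·y: (252/25, 161/25) → (133/10, 161/25)
T5 scale by (-3, 1/2): (133/10, 161/25) → (-399/10, 161/50)
T6 translate by (5, 3): (-399/10, 161/50) → (-349/10, 311/50)

T(p) = (-349/10, 311/50)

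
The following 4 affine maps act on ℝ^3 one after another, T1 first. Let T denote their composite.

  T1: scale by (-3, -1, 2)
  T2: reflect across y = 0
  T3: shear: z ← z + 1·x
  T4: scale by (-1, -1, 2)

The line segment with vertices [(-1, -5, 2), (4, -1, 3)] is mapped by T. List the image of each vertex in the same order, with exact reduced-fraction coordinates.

T1 scale by (-3, -1, 2): (-1, -5, 2) → (3, 5, 4); (4, -1, 3) → (-12, 1, 6)
T2 reflect across y = 0: (3, 5, 4) → (3, -5, 4); (-12, 1, 6) → (-12, -1, 6)
T3 shear: z ← z + 1·x: (3, -5, 4) → (3, -5, 7); (-12, -1, 6) → (-12, -1, -6)
T4 scale by (-1, -1, 2): (3, -5, 7) → (-3, 5, 14); (-12, -1, -6) → (12, 1, -12)

image vertices: (-3, 5, 14), (12, 1, -12)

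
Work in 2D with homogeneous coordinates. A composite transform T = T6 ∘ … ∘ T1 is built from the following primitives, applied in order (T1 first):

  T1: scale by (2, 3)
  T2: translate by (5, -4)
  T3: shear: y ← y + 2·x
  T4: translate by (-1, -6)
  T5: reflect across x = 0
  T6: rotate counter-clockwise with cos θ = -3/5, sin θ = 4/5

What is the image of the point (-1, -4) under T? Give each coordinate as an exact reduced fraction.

T(p) = (14, 8)

T1 scale by (2, 3): (-1, -4) → (-2, -12)
T2 translate by (5, -4): (-2, -12) → (3, -16)
T3 shear: y ← y + 2·x: (3, -16) → (3, -10)
T4 translate by (-1, -6): (3, -10) → (2, -16)
T5 reflect across x = 0: (2, -16) → (-2, -16)
T6 rotate counter-clockwise with cos θ = -3/5, sin θ = 4/5: (-2, -16) → (14, 8)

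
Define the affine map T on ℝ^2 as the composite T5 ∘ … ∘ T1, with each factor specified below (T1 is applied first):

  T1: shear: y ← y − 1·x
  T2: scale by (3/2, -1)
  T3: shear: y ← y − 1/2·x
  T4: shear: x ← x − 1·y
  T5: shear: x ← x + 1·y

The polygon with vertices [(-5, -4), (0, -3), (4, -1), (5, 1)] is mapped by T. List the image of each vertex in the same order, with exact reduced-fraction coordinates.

image vertices: (-15/2, 11/4), (0, 3), (6, 2), (15/2, 1/4)

T1 shear: y ← y − 1·x: (-5, -4) → (-5, 1); (0, -3) → (0, -3); (4, -1) → (4, -5); (5, 1) → (5, -4)
T2 scale by (3/2, -1): (-5, 1) → (-15/2, -1); (0, -3) → (0, 3); (4, -5) → (6, 5); (5, -4) → (15/2, 4)
T3 shear: y ← y − 1/2·x: (-15/2, -1) → (-15/2, 11/4); (0, 3) → (0, 3); (6, 5) → (6, 2); (15/2, 4) → (15/2, 1/4)
T4 shear: x ← x − 1·y: (-15/2, 11/4) → (-41/4, 11/4); (0, 3) → (-3, 3); (6, 2) → (4, 2); (15/2, 1/4) → (29/4, 1/4)
T5 shear: x ← x + 1·y: (-41/4, 11/4) → (-15/2, 11/4); (-3, 3) → (0, 3); (4, 2) → (6, 2); (29/4, 1/4) → (15/2, 1/4)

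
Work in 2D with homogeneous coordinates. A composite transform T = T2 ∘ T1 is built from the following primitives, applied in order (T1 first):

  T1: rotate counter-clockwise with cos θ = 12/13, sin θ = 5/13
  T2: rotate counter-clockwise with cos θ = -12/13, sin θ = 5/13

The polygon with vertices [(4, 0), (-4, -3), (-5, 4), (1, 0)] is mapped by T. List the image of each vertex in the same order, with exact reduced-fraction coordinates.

image vertices: (-4, 0), (4, 3), (5, -4), (-1, 0)

T1 rotate counter-clockwise with cos θ = 12/13, sin θ = 5/13: (4, 0) → (48/13, 20/13); (-4, -3) → (-33/13, -56/13); (-5, 4) → (-80/13, 23/13); (1, 0) → (12/13, 5/13)
T2 rotate counter-clockwise with cos θ = -12/13, sin θ = 5/13: (48/13, 20/13) → (-4, 0); (-33/13, -56/13) → (4, 3); (-80/13, 23/13) → (5, -4); (12/13, 5/13) → (-1, 0)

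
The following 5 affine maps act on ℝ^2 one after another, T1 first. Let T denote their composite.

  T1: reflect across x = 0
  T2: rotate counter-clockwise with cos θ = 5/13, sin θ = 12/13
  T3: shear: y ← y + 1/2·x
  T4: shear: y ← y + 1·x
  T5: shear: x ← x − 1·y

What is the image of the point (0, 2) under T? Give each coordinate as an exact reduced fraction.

T1 reflect across x = 0: (0, 2) → (0, 2)
T2 rotate counter-clockwise with cos θ = 5/13, sin θ = 12/13: (0, 2) → (-24/13, 10/13)
T3 shear: y ← y + 1/2·x: (-24/13, 10/13) → (-24/13, -2/13)
T4 shear: y ← y + 1·x: (-24/13, -2/13) → (-24/13, -2)
T5 shear: x ← x − 1·y: (-24/13, -2) → (2/13, -2)

T(p) = (2/13, -2)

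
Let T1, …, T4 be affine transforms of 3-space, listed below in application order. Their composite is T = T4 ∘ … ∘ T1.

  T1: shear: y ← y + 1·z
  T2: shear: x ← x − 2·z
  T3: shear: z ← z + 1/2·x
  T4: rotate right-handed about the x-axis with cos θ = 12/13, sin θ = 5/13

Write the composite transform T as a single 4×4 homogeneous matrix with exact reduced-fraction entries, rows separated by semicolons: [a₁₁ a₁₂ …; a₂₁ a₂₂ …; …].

T1 = [1 0 0 0; 0 1 1 0; 0 0 1 0; 0 0 0 1]
T2·T1 = [1 0 -2 0; 0 1 1 0; 0 0 1 0; 0 0 0 1]
T3·…·T1 = [1 0 -2 0; 0 1 1 0; 1/2 0 0 0; 0 0 0 1]
T4·…·T1 = [1 0 -2 0; -5/26 12/13 12/13 0; 6/13 5/13 5/13 0; 0 0 0 1]

T = [1 0 -2 0; -5/26 12/13 12/13 0; 6/13 5/13 5/13 0; 0 0 0 1]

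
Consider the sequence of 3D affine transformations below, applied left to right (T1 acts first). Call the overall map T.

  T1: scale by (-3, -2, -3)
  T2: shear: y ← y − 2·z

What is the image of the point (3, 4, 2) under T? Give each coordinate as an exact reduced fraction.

T(p) = (-9, 4, -6)

T1 scale by (-3, -2, -3): (3, 4, 2) → (-9, -8, -6)
T2 shear: y ← y − 2·z: (-9, -8, -6) → (-9, 4, -6)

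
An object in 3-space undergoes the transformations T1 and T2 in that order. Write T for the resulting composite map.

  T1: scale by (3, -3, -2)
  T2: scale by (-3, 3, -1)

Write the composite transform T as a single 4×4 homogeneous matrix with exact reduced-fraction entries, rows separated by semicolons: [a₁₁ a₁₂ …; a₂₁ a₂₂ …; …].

T1 = [3 0 0 0; 0 -3 0 0; 0 0 -2 0; 0 0 0 1]
T2·T1 = [-9 0 0 0; 0 -9 0 0; 0 0 2 0; 0 0 0 1]

T = [-9 0 0 0; 0 -9 0 0; 0 0 2 0; 0 0 0 1]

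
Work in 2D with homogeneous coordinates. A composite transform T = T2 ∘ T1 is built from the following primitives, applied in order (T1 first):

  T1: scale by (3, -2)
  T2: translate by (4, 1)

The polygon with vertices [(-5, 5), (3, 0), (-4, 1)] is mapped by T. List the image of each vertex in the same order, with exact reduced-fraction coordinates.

T1 scale by (3, -2): (-5, 5) → (-15, -10); (3, 0) → (9, 0); (-4, 1) → (-12, -2)
T2 translate by (4, 1): (-15, -10) → (-11, -9); (9, 0) → (13, 1); (-12, -2) → (-8, -1)

image vertices: (-11, -9), (13, 1), (-8, -1)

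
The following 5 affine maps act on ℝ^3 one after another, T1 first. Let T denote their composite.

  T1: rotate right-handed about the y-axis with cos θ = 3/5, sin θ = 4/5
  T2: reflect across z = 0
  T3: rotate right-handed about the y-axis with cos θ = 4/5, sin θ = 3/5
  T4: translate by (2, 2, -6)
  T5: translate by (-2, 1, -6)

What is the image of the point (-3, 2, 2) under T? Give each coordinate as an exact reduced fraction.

T(p) = (-58/25, 5, -369/25)

T1 rotate right-handed about the y-axis with cos θ = 3/5, sin θ = 4/5: (-3, 2, 2) → (-1/5, 2, 18/5)
T2 reflect across z = 0: (-1/5, 2, 18/5) → (-1/5, 2, -18/5)
T3 rotate right-handed about the y-axis with cos θ = 4/5, sin θ = 3/5: (-1/5, 2, -18/5) → (-58/25, 2, -69/25)
T4 translate by (2, 2, -6): (-58/25, 2, -69/25) → (-8/25, 4, -219/25)
T5 translate by (-2, 1, -6): (-8/25, 4, -219/25) → (-58/25, 5, -369/25)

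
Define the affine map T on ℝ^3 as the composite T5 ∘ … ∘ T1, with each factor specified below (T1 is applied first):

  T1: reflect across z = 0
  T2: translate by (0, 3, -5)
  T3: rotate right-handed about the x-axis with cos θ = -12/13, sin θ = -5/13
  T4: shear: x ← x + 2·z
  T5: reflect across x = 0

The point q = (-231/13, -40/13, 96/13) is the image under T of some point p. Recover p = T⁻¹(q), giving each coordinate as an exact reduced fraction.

p = (3, -3, 3)

T1 = [1 0 0 0; 0 1 0 0; 0 0 -1 0; 0 0 0 1]
T2·T1 = [1 0 0 0; 0 1 0 3; 0 0 -1 -5; 0 0 0 1]
T3·…·T1 = [1 0 0 0; 0 -12/13 -5/13 -61/13; 0 -5/13 12/13 45/13; 0 0 0 1]
T4·…·T1 = [1 -10/13 24/13 90/13; 0 -12/13 -5/13 -61/13; 0 -5/13 12/13 45/13; 0 0 0 1]
T5·…·T1 = [-1 10/13 -24/13 -90/13; 0 -12/13 -5/13 -61/13; 0 -5/13 12/13 45/13; 0 0 0 1]
det M = 1; M⁻¹ = [-1 0 -2 0; 0 -12/13 -5/13 -3; 0 -5/13 12/13 -5; 0 0 0 1]
M⁻¹ · (-231/13, -40/13, 96/13)ᵀ = (3, -3, 3)ᵀ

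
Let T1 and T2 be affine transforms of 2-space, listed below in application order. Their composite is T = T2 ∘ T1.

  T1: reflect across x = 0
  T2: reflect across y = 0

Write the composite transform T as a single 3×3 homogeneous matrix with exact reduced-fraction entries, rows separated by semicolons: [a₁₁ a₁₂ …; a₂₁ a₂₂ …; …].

T = [-1 0 0; 0 -1 0; 0 0 1]

T1 = [-1 0 0; 0 1 0; 0 0 1]
T2·T1 = [-1 0 0; 0 -1 0; 0 0 1]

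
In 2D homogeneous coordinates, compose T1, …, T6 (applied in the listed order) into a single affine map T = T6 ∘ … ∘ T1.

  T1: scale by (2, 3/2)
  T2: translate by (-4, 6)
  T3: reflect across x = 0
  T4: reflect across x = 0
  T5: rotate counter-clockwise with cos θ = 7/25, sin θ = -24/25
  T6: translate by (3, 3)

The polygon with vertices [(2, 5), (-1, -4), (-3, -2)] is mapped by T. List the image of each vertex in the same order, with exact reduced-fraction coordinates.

image vertices: (399/25, 339/50), (33/25, 219/25), (77/25, 336/25)

T1 scale by (2, 3/2): (2, 5) → (4, 15/2); (-1, -4) → (-2, -6); (-3, -2) → (-6, -3)
T2 translate by (-4, 6): (4, 15/2) → (0, 27/2); (-2, -6) → (-6, 0); (-6, -3) → (-10, 3)
T3 reflect across x = 0: (0, 27/2) → (0, 27/2); (-6, 0) → (6, 0); (-10, 3) → (10, 3)
T4 reflect across x = 0: (0, 27/2) → (0, 27/2); (6, 0) → (-6, 0); (10, 3) → (-10, 3)
T5 rotate counter-clockwise with cos θ = 7/25, sin θ = -24/25: (0, 27/2) → (324/25, 189/50); (-6, 0) → (-42/25, 144/25); (-10, 3) → (2/25, 261/25)
T6 translate by (3, 3): (324/25, 189/50) → (399/25, 339/50); (-42/25, 144/25) → (33/25, 219/25); (2/25, 261/25) → (77/25, 336/25)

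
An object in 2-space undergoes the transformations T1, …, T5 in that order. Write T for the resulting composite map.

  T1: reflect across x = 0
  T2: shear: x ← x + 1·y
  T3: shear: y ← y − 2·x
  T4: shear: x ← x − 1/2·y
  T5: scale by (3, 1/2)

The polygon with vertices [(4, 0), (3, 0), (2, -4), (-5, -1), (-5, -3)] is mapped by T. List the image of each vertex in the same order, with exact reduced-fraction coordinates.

image vertices: (-24, 4), (-18, 3), (-30, 4), (51/2, -9/2), (33/2, -7/2)

T1 reflect across x = 0: (4, 0) → (-4, 0); (3, 0) → (-3, 0); (2, -4) → (-2, -4); (-5, -1) → (5, -1); (-5, -3) → (5, -3)
T2 shear: x ← x + 1·y: (-4, 0) → (-4, 0); (-3, 0) → (-3, 0); (-2, -4) → (-6, -4); (5, -1) → (4, -1); (5, -3) → (2, -3)
T3 shear: y ← y − 2·x: (-4, 0) → (-4, 8); (-3, 0) → (-3, 6); (-6, -4) → (-6, 8); (4, -1) → (4, -9); (2, -3) → (2, -7)
T4 shear: x ← x − 1/2·y: (-4, 8) → (-8, 8); (-3, 6) → (-6, 6); (-6, 8) → (-10, 8); (4, -9) → (17/2, -9); (2, -7) → (11/2, -7)
T5 scale by (3, 1/2): (-8, 8) → (-24, 4); (-6, 6) → (-18, 3); (-10, 8) → (-30, 4); (17/2, -9) → (51/2, -9/2); (11/2, -7) → (33/2, -7/2)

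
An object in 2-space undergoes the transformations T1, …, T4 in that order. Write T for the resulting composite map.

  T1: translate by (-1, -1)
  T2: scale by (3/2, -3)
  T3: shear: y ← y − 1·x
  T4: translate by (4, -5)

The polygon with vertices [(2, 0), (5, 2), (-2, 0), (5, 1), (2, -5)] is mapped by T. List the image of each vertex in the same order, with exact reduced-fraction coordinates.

T1 translate by (-1, -1): (2, 0) → (1, -1); (5, 2) → (4, 1); (-2, 0) → (-3, -1); (5, 1) → (4, 0); (2, -5) → (1, -6)
T2 scale by (3/2, -3): (1, -1) → (3/2, 3); (4, 1) → (6, -3); (-3, -1) → (-9/2, 3); (4, 0) → (6, 0); (1, -6) → (3/2, 18)
T3 shear: y ← y − 1·x: (3/2, 3) → (3/2, 3/2); (6, -3) → (6, -9); (-9/2, 3) → (-9/2, 15/2); (6, 0) → (6, -6); (3/2, 18) → (3/2, 33/2)
T4 translate by (4, -5): (3/2, 3/2) → (11/2, -7/2); (6, -9) → (10, -14); (-9/2, 15/2) → (-1/2, 5/2); (6, -6) → (10, -11); (3/2, 33/2) → (11/2, 23/2)

image vertices: (11/2, -7/2), (10, -14), (-1/2, 5/2), (10, -11), (11/2, 23/2)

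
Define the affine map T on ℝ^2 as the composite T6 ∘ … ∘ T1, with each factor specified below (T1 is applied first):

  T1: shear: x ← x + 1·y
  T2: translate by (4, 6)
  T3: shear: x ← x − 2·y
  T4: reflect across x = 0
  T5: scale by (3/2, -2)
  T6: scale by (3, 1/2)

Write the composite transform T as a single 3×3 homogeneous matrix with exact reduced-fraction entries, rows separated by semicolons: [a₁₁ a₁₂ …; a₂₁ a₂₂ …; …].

T1 = [1 1 0; 0 1 0; 0 0 1]
T2·T1 = [1 1 4; 0 1 6; 0 0 1]
T3·…·T1 = [1 -1 -8; 0 1 6; 0 0 1]
T4·…·T1 = [-1 1 8; 0 1 6; 0 0 1]
T5·…·T1 = [-3/2 3/2 12; 0 -2 -12; 0 0 1]
T6·…·T1 = [-9/2 9/2 36; 0 -1 -6; 0 0 1]

T = [-9/2 9/2 36; 0 -1 -6; 0 0 1]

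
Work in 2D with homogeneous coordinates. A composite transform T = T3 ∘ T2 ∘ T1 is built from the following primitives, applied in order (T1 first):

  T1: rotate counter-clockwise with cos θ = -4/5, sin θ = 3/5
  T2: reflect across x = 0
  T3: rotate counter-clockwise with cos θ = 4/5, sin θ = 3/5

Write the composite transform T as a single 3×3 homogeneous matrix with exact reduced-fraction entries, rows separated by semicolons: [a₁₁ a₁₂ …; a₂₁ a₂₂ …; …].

T = [7/25 24/25 0; 24/25 -7/25 0; 0 0 1]

T1 = [-4/5 -3/5 0; 3/5 -4/5 0; 0 0 1]
T2·T1 = [4/5 3/5 0; 3/5 -4/5 0; 0 0 1]
T3·…·T1 = [7/25 24/25 0; 24/25 -7/25 0; 0 0 1]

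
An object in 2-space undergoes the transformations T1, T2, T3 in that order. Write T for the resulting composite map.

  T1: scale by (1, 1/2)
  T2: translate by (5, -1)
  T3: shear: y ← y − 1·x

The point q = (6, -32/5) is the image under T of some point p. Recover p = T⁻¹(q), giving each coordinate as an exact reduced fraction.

T1 = [1 0 0; 0 1/2 0; 0 0 1]
T2·T1 = [1 0 5; 0 1/2 -1; 0 0 1]
T3·…·T1 = [1 0 5; -1 1/2 -6; 0 0 1]
det M = 1/2; M⁻¹ = [1 0 -5; 2 2 2; 0 0 1]
M⁻¹ · (6, -32/5)ᵀ = (1, 6/5)ᵀ

p = (1, 6/5)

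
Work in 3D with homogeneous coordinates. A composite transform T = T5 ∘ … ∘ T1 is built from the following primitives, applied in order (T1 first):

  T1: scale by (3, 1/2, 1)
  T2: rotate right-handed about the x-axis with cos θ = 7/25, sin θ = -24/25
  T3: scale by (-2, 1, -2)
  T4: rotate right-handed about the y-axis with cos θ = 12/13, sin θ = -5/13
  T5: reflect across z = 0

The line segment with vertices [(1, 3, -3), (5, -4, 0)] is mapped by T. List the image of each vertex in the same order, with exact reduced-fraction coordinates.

T1 scale by (3, 1/2, 1): (1, 3, -3) → (3, 3/2, -3); (5, -4, 0) → (15, -2, 0)
T2 rotate right-handed about the x-axis with cos θ = 7/25, sin θ = -24/25: (3, 3/2, -3) → (3, -123/50, -57/25); (15, -2, 0) → (15, -14/25, 48/25)
T3 scale by (-2, 1, -2): (3, -123/50, -57/25) → (-6, -123/50, 114/25); (15, -14/25, 48/25) → (-30, -14/25, -96/25)
T4 rotate right-handed about the y-axis with cos θ = 12/13, sin θ = -5/13: (-6, -123/50, 114/25) → (-474/65, -123/50, 618/325); (-30, -14/25, -96/25) → (-1704/65, -14/25, -4902/325)
T5 reflect across z = 0: (-474/65, -123/50, 618/325) → (-474/65, -123/50, -618/325); (-1704/65, -14/25, -4902/325) → (-1704/65, -14/25, 4902/325)

image vertices: (-474/65, -123/50, -618/325), (-1704/65, -14/25, 4902/325)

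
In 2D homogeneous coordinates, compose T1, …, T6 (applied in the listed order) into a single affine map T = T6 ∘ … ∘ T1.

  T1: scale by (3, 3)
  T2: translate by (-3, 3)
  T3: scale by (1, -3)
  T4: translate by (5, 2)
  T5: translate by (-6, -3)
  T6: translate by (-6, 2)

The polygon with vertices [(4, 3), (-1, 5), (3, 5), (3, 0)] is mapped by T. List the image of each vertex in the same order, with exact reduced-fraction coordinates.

image vertices: (2, -35), (-13, -53), (-1, -53), (-1, -8)

T1 scale by (3, 3): (4, 3) → (12, 9); (-1, 5) → (-3, 15); (3, 5) → (9, 15); (3, 0) → (9, 0)
T2 translate by (-3, 3): (12, 9) → (9, 12); (-3, 15) → (-6, 18); (9, 15) → (6, 18); (9, 0) → (6, 3)
T3 scale by (1, -3): (9, 12) → (9, -36); (-6, 18) → (-6, -54); (6, 18) → (6, -54); (6, 3) → (6, -9)
T4 translate by (5, 2): (9, -36) → (14, -34); (-6, -54) → (-1, -52); (6, -54) → (11, -52); (6, -9) → (11, -7)
T5 translate by (-6, -3): (14, -34) → (8, -37); (-1, -52) → (-7, -55); (11, -52) → (5, -55); (11, -7) → (5, -10)
T6 translate by (-6, 2): (8, -37) → (2, -35); (-7, -55) → (-13, -53); (5, -55) → (-1, -53); (5, -10) → (-1, -8)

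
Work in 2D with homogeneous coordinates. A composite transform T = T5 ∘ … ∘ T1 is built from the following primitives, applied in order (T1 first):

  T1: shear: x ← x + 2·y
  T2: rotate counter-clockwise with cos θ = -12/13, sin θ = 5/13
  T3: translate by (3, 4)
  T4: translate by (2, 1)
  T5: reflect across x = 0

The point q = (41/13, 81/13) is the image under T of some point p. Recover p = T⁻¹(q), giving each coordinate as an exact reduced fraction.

p = (4, 2)

T1 = [1 2 0; 0 1 0; 0 0 1]
T2·T1 = [-12/13 -29/13 0; 5/13 -2/13 0; 0 0 1]
T3·…·T1 = [-12/13 -29/13 3; 5/13 -2/13 4; 0 0 1]
T4·…·T1 = [-12/13 -29/13 5; 5/13 -2/13 5; 0 0 1]
T5·…·T1 = [12/13 29/13 -5; 5/13 -2/13 5; 0 0 1]
det M = -1; M⁻¹ = [2/13 29/13 -135/13; 5/13 -12/13 85/13; 0 0 1]
M⁻¹ · (41/13, 81/13)ᵀ = (4, 2)ᵀ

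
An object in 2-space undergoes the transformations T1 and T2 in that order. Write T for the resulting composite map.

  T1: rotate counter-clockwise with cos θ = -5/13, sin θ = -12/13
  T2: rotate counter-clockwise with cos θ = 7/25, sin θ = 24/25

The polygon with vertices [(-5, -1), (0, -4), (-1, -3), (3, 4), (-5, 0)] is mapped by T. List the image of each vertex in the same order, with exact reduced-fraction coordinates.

T1 rotate counter-clockwise with cos θ = -5/13, sin θ = -12/13: (-5, -1) → (1, 5); (0, -4) → (-48/13, 20/13); (-1, -3) → (-31/13, 27/13); (3, 4) → (33/13, -56/13); (-5, 0) → (25/13, 60/13)
T2 rotate counter-clockwise with cos θ = 7/25, sin θ = 24/25: (1, 5) → (-113/25, 59/25); (-48/13, 20/13) → (-816/325, -1012/325); (-31/13, 27/13) → (-173/65, -111/65); (33/13, -56/13) → (63/13, 16/13); (25/13, 60/13) → (-253/65, 204/65)

image vertices: (-113/25, 59/25), (-816/325, -1012/325), (-173/65, -111/65), (63/13, 16/13), (-253/65, 204/65)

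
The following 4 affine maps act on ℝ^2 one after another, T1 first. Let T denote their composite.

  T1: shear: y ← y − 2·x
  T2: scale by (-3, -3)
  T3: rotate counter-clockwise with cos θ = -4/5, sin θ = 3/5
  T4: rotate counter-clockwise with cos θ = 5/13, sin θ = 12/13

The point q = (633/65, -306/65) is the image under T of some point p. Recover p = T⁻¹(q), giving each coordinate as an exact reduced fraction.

p = (2, 1)

T1 = [1 0 0; -2 1 0; 0 0 1]
T2·T1 = [-3 0 0; 6 -3 0; 0 0 1]
T3·…·T1 = [-6/5 9/5 0; -33/5 12/5 0; 0 0 1]
T4·…·T1 = [366/65 -99/65 0; -237/65 168/65 0; 0 0 1]
det M = 9; M⁻¹ = [56/195 11/65 0; 79/195 122/195 0; 0 0 1]
M⁻¹ · (633/65, -306/65)ᵀ = (2, 1)ᵀ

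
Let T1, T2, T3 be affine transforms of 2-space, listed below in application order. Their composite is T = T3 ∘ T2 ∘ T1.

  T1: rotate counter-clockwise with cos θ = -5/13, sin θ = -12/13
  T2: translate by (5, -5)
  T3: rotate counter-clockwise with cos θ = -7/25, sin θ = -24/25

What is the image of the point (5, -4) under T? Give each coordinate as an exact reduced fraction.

T(p) = (-2464/325, 927/325)

T1 rotate counter-clockwise with cos θ = -5/13, sin θ = -12/13: (5, -4) → (-73/13, -40/13)
T2 translate by (5, -5): (-73/13, -40/13) → (-8/13, -105/13)
T3 rotate counter-clockwise with cos θ = -7/25, sin θ = -24/25: (-8/13, -105/13) → (-2464/325, 927/325)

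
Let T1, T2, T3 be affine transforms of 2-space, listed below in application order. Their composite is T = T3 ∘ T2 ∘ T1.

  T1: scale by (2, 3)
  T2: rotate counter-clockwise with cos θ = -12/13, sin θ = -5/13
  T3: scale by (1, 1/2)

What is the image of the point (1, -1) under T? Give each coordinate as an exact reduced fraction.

T(p) = (-3, 1)

T1 scale by (2, 3): (1, -1) → (2, -3)
T2 rotate counter-clockwise with cos θ = -12/13, sin θ = -5/13: (2, -3) → (-3, 2)
T3 scale by (1, 1/2): (-3, 2) → (-3, 1)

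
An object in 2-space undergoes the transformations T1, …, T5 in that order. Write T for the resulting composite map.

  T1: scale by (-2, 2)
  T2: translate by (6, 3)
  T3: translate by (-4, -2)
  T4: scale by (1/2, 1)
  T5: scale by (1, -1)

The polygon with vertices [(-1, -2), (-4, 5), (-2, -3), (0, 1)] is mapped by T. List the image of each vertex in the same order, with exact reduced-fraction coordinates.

T1 scale by (-2, 2): (-1, -2) → (2, -4); (-4, 5) → (8, 10); (-2, -3) → (4, -6); (0, 1) → (0, 2)
T2 translate by (6, 3): (2, -4) → (8, -1); (8, 10) → (14, 13); (4, -6) → (10, -3); (0, 2) → (6, 5)
T3 translate by (-4, -2): (8, -1) → (4, -3); (14, 13) → (10, 11); (10, -3) → (6, -5); (6, 5) → (2, 3)
T4 scale by (1/2, 1): (4, -3) → (2, -3); (10, 11) → (5, 11); (6, -5) → (3, -5); (2, 3) → (1, 3)
T5 scale by (1, -1): (2, -3) → (2, 3); (5, 11) → (5, -11); (3, -5) → (3, 5); (1, 3) → (1, -3)

image vertices: (2, 3), (5, -11), (3, 5), (1, -3)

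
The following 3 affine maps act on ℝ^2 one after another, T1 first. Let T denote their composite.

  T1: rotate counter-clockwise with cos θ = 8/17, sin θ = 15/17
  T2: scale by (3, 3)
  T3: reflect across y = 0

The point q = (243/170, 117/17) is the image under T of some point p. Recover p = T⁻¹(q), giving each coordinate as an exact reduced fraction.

T1 = [8/17 -15/17 0; 15/17 8/17 0; 0 0 1]
T2·T1 = [24/17 -45/17 0; 45/17 24/17 0; 0 0 1]
T3·…·T1 = [24/17 -45/17 0; -45/17 -24/17 0; 0 0 1]
det M = -9; M⁻¹ = [8/51 -5/17 0; -5/17 -8/51 0; 0 0 1]
M⁻¹ · (243/170, 117/17)ᵀ = (-9/5, -3/2)ᵀ

p = (-9/5, -3/2)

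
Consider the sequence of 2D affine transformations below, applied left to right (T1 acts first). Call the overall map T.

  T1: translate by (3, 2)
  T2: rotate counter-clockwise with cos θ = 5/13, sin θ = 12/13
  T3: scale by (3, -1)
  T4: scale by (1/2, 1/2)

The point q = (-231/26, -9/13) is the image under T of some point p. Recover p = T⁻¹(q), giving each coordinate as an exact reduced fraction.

p = (-4, 4)

T1 = [1 0 3; 0 1 2; 0 0 1]
T2·T1 = [5/13 -12/13 -9/13; 12/13 5/13 46/13; 0 0 1]
T3·…·T1 = [15/13 -36/13 -27/13; -12/13 -5/13 -46/13; 0 0 1]
T4·…·T1 = [15/26 -18/13 -27/26; -6/13 -5/26 -23/13; 0 0 1]
det M = -3/4; M⁻¹ = [10/39 -24/13 -3; -8/13 -10/13 -2; 0 0 1]
M⁻¹ · (-231/26, -9/13)ᵀ = (-4, 4)ᵀ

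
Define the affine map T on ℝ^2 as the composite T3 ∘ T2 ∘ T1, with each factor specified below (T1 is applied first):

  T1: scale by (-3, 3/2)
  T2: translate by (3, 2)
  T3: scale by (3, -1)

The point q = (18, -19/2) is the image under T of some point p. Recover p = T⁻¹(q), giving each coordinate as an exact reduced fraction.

T1 = [-3 0 0; 0 3/2 0; 0 0 1]
T2·T1 = [-3 0 3; 0 3/2 2; 0 0 1]
T3·…·T1 = [-9 0 9; 0 -3/2 -2; 0 0 1]
det M = 27/2; M⁻¹ = [-1/9 0 1; 0 -2/3 -4/3; 0 0 1]
M⁻¹ · (18, -19/2)ᵀ = (-1, 5)ᵀ

p = (-1, 5)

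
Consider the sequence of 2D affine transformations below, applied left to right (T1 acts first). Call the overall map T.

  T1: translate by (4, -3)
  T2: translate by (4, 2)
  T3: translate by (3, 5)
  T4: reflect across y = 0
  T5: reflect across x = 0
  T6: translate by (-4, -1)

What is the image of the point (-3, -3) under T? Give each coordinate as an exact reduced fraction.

T1 translate by (4, -3): (-3, -3) → (1, -6)
T2 translate by (4, 2): (1, -6) → (5, -4)
T3 translate by (3, 5): (5, -4) → (8, 1)
T4 reflect across y = 0: (8, 1) → (8, -1)
T5 reflect across x = 0: (8, -1) → (-8, -1)
T6 translate by (-4, -1): (-8, -1) → (-12, -2)

T(p) = (-12, -2)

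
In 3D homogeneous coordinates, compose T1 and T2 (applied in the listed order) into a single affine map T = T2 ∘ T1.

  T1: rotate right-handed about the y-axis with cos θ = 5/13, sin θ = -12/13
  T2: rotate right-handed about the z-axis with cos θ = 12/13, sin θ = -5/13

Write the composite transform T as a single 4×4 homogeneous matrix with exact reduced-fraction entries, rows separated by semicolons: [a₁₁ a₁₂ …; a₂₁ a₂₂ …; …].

T = [60/169 5/13 -144/169 0; -25/169 12/13 60/169 0; 12/13 0 5/13 0; 0 0 0 1]

T1 = [5/13 0 -12/13 0; 0 1 0 0; 12/13 0 5/13 0; 0 0 0 1]
T2·T1 = [60/169 5/13 -144/169 0; -25/169 12/13 60/169 0; 12/13 0 5/13 0; 0 0 0 1]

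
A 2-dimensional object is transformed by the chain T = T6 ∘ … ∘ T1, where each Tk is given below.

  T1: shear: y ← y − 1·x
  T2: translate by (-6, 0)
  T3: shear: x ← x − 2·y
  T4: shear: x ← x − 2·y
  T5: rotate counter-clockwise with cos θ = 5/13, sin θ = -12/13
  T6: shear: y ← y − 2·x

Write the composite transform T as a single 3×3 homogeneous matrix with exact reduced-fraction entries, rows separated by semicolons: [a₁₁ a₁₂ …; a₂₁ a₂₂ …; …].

T1 = [1 0 0; -1 1 0; 0 0 1]
T2·T1 = [1 0 -6; -1 1 0; 0 0 1]
T3·…·T1 = [3 -2 -6; -1 1 0; 0 0 1]
T4·…·T1 = [5 -4 -6; -1 1 0; 0 0 1]
T5·…·T1 = [1 -8/13 -30/13; -5 53/13 72/13; 0 0 1]
T6·…·T1 = [1 -8/13 -30/13; -7 69/13 132/13; 0 0 1]

T = [1 -8/13 -30/13; -7 69/13 132/13; 0 0 1]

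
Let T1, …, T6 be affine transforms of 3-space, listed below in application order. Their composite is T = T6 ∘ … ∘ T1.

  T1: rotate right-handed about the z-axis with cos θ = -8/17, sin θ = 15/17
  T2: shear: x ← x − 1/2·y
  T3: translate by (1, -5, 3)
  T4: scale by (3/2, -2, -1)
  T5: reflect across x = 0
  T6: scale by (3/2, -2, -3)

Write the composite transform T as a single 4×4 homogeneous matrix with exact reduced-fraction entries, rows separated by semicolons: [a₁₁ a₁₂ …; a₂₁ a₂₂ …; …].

T = [279/136 99/68 0 -9/4; 60/17 -32/17 0 -20; 0 0 3 9; 0 0 0 1]

T1 = [-8/17 -15/17 0 0; 15/17 -8/17 0 0; 0 0 1 0; 0 0 0 1]
T2·T1 = [-31/34 -11/17 0 0; 15/17 -8/17 0 0; 0 0 1 0; 0 0 0 1]
T3·…·T1 = [-31/34 -11/17 0 1; 15/17 -8/17 0 -5; 0 0 1 3; 0 0 0 1]
T4·…·T1 = [-93/68 -33/34 0 3/2; -30/17 16/17 0 10; 0 0 -1 -3; 0 0 0 1]
T5·…·T1 = [93/68 33/34 0 -3/2; -30/17 16/17 0 10; 0 0 -1 -3; 0 0 0 1]
T6·…·T1 = [279/136 99/68 0 -9/4; 60/17 -32/17 0 -20; 0 0 3 9; 0 0 0 1]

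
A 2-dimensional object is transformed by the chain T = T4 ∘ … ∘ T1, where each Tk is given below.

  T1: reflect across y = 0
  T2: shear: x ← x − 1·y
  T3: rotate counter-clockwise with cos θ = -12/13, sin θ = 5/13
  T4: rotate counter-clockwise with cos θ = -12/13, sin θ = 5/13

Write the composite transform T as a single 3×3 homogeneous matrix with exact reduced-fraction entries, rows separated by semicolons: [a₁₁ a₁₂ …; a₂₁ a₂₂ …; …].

T = [119/169 -1/169 0; -120/169 -239/169 0; 0 0 1]

T1 = [1 0 0; 0 -1 0; 0 0 1]
T2·T1 = [1 1 0; 0 -1 0; 0 0 1]
T3·…·T1 = [-12/13 -7/13 0; 5/13 17/13 0; 0 0 1]
T4·…·T1 = [119/169 -1/169 0; -120/169 -239/169 0; 0 0 1]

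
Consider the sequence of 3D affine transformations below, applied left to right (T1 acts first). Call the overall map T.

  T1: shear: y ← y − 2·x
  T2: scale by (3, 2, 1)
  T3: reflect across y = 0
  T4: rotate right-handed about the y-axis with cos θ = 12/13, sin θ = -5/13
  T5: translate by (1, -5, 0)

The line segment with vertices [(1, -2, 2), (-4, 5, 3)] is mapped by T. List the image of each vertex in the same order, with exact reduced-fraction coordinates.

T1 shear: y ← y − 2·x: (1, -2, 2) → (1, -4, 2); (-4, 5, 3) → (-4, 13, 3)
T2 scale by (3, 2, 1): (1, -4, 2) → (3, -8, 2); (-4, 13, 3) → (-12, 26, 3)
T3 reflect across y = 0: (3, -8, 2) → (3, 8, 2); (-12, 26, 3) → (-12, -26, 3)
T4 rotate right-handed about the y-axis with cos θ = 12/13, sin θ = -5/13: (3, 8, 2) → (2, 8, 3); (-12, -26, 3) → (-159/13, -26, -24/13)
T5 translate by (1, -5, 0): (2, 8, 3) → (3, 3, 3); (-159/13, -26, -24/13) → (-146/13, -31, -24/13)

image vertices: (3, 3, 3), (-146/13, -31, -24/13)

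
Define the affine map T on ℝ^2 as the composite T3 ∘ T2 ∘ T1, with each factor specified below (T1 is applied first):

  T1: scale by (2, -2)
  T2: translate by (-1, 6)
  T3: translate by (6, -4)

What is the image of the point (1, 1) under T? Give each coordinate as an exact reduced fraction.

T1 scale by (2, -2): (1, 1) → (2, -2)
T2 translate by (-1, 6): (2, -2) → (1, 4)
T3 translate by (6, -4): (1, 4) → (7, 0)

T(p) = (7, 0)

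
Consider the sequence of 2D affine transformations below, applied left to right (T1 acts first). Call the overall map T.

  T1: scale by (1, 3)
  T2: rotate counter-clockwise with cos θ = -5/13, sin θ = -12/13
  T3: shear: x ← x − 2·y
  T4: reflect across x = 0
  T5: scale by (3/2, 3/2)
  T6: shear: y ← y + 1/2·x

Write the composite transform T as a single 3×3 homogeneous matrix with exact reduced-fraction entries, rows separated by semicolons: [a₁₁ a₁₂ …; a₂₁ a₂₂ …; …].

T = [-57/26 -99/13 0; -129/52 -72/13 0; 0 0 1]

T1 = [1 0 0; 0 3 0; 0 0 1]
T2·T1 = [-5/13 36/13 0; -12/13 -15/13 0; 0 0 1]
T3·…·T1 = [19/13 66/13 0; -12/13 -15/13 0; 0 0 1]
T4·…·T1 = [-19/13 -66/13 0; -12/13 -15/13 0; 0 0 1]
T5·…·T1 = [-57/26 -99/13 0; -18/13 -45/26 0; 0 0 1]
T6·…·T1 = [-57/26 -99/13 0; -129/52 -72/13 0; 0 0 1]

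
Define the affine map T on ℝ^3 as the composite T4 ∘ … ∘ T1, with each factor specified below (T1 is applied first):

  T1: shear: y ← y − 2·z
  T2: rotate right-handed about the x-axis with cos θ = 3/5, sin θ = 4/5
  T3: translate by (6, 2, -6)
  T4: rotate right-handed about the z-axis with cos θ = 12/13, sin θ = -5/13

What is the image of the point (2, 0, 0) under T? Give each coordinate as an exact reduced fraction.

T1 shear: y ← y − 2·z: (2, 0, 0) → (2, 0, 0)
T2 rotate right-handed about the x-axis with cos θ = 3/5, sin θ = 4/5: (2, 0, 0) → (2, 0, 0)
T3 translate by (6, 2, -6): (2, 0, 0) → (8, 2, -6)
T4 rotate right-handed about the z-axis with cos θ = 12/13, sin θ = -5/13: (8, 2, -6) → (106/13, -16/13, -6)

T(p) = (106/13, -16/13, -6)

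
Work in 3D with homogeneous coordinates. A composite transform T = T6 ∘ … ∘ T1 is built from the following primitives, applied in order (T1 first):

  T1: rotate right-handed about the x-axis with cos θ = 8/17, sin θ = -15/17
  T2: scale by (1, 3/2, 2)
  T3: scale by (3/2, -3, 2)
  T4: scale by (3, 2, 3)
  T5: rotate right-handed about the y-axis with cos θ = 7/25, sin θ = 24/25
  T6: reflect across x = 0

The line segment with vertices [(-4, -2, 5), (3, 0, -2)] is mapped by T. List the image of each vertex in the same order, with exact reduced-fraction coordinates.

T1 rotate right-handed about the x-axis with cos θ = 8/17, sin θ = -15/17: (-4, -2, 5) → (-4, 59/17, 70/17); (3, 0, -2) → (3, -30/17, -16/17)
T2 scale by (1, 3/2, 2): (-4, 59/17, 70/17) → (-4, 177/34, 140/17); (3, -30/17, -16/17) → (3, -45/17, -32/17)
T3 scale by (3/2, -3, 2): (-4, 177/34, 140/17) → (-6, -531/34, 280/17); (3, -45/17, -32/17) → (9/2, 135/17, -64/17)
T4 scale by (3, 2, 3): (-6, -531/34, 280/17) → (-18, -531/17, 840/17); (9/2, 135/17, -64/17) → (27/2, 270/17, -192/17)
T5 rotate right-handed about the y-axis with cos θ = 7/25, sin θ = 24/25: (-18, -531/17, 840/17) → (18018/425, -531/17, 13224/425); (27/2, 270/17, -192/17) → (-6003/850, 270/17, -6852/425)
T6 reflect across x = 0: (18018/425, -531/17, 13224/425) → (-18018/425, -531/17, 13224/425); (-6003/850, 270/17, -6852/425) → (6003/850, 270/17, -6852/425)

image vertices: (-18018/425, -531/17, 13224/425), (6003/850, 270/17, -6852/425)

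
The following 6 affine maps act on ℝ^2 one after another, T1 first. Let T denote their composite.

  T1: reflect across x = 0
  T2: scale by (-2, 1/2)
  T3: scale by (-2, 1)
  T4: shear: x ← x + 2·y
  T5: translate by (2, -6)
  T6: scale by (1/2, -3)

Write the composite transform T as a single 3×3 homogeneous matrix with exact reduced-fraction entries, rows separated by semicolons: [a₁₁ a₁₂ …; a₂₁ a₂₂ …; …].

T1 = [-1 0 0; 0 1 0; 0 0 1]
T2·T1 = [2 0 0; 0 1/2 0; 0 0 1]
T3·…·T1 = [-4 0 0; 0 1/2 0; 0 0 1]
T4·…·T1 = [-4 1 0; 0 1/2 0; 0 0 1]
T5·…·T1 = [-4 1 2; 0 1/2 -6; 0 0 1]
T6·…·T1 = [-2 1/2 1; 0 -3/2 18; 0 0 1]

T = [-2 1/2 1; 0 -3/2 18; 0 0 1]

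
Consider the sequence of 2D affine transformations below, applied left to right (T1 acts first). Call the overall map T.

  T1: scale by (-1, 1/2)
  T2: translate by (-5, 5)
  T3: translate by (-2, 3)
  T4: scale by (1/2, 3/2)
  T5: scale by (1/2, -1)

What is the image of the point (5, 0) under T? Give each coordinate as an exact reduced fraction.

T(p) = (-3, -12)

T1 scale by (-1, 1/2): (5, 0) → (-5, 0)
T2 translate by (-5, 5): (-5, 0) → (-10, 5)
T3 translate by (-2, 3): (-10, 5) → (-12, 8)
T4 scale by (1/2, 3/2): (-12, 8) → (-6, 12)
T5 scale by (1/2, -1): (-6, 12) → (-3, -12)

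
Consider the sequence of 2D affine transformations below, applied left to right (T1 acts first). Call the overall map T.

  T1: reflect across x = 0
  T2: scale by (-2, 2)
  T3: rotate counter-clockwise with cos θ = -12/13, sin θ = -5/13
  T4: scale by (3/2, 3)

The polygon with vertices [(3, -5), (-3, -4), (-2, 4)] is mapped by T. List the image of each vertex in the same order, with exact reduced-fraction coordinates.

image vertices: (-183/13, 270/13), (48/13, 378/13), (132/13, -228/13)

T1 reflect across x = 0: (3, -5) → (-3, -5); (-3, -4) → (3, -4); (-2, 4) → (2, 4)
T2 scale by (-2, 2): (-3, -5) → (6, -10); (3, -4) → (-6, -8); (2, 4) → (-4, 8)
T3 rotate counter-clockwise with cos θ = -12/13, sin θ = -5/13: (6, -10) → (-122/13, 90/13); (-6, -8) → (32/13, 126/13); (-4, 8) → (88/13, -76/13)
T4 scale by (3/2, 3): (-122/13, 90/13) → (-183/13, 270/13); (32/13, 126/13) → (48/13, 378/13); (88/13, -76/13) → (132/13, -228/13)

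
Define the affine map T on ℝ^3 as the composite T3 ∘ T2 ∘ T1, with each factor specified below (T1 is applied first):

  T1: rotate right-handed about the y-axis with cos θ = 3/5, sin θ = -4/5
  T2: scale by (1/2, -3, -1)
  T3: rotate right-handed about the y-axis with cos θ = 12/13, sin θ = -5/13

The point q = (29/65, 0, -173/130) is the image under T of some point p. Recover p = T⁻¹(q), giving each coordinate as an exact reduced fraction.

T1 = [3/5 0 -4/5 0; 0 1 0 0; 4/5 0 3/5 0; 0 0 0 1]
T2·T1 = [3/10 0 -2/5 0; 0 -3 0 0; -4/5 0 -3/5 0; 0 0 0 1]
T3·…·T1 = [38/65 0 -9/65 0; 0 -3 0 0; -81/130 0 -46/65 0; 0 0 0 1]
det M = 3/2; M⁻¹ = [92/65 0 -18/65 0; 0 -1/3 0 0; -81/65 0 -76/65 0; 0 0 0 1]
M⁻¹ · (29/65, 0, -173/130)ᵀ = (1, 0, 1)ᵀ

p = (1, 0, 1)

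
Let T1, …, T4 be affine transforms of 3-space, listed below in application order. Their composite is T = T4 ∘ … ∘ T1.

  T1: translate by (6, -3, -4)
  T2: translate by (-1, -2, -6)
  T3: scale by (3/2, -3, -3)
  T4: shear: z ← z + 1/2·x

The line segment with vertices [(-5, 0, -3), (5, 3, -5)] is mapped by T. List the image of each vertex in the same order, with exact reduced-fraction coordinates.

T1 translate by (6, -3, -4): (-5, 0, -3) → (1, -3, -7); (5, 3, -5) → (11, 0, -9)
T2 translate by (-1, -2, -6): (1, -3, -7) → (0, -5, -13); (11, 0, -9) → (10, -2, -15)
T3 scale by (3/2, -3, -3): (0, -5, -13) → (0, 15, 39); (10, -2, -15) → (15, 6, 45)
T4 shear: z ← z + 1/2·x: (0, 15, 39) → (0, 15, 39); (15, 6, 45) → (15, 6, 105/2)

image vertices: (0, 15, 39), (15, 6, 105/2)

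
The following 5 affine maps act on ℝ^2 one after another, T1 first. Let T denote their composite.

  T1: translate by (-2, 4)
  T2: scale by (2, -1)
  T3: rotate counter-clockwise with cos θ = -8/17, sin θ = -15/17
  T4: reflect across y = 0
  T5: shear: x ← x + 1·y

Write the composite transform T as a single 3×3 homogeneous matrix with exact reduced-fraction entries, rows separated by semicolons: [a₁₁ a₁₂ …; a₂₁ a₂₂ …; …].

T = [14/17 -23/17 -120/17; 30/17 -8/17 -92/17; 0 0 1]

T1 = [1 0 -2; 0 1 4; 0 0 1]
T2·T1 = [2 0 -4; 0 -1 -4; 0 0 1]
T3·…·T1 = [-16/17 -15/17 -28/17; -30/17 8/17 92/17; 0 0 1]
T4·…·T1 = [-16/17 -15/17 -28/17; 30/17 -8/17 -92/17; 0 0 1]
T5·…·T1 = [14/17 -23/17 -120/17; 30/17 -8/17 -92/17; 0 0 1]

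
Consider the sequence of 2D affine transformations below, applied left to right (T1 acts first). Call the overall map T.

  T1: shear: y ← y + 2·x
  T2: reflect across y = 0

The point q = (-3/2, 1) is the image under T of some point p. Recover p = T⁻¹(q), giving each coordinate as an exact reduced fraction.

p = (-3/2, 2)

T1 = [1 0 0; 2 1 0; 0 0 1]
T2·T1 = [1 0 0; -2 -1 0; 0 0 1]
det M = -1; M⁻¹ = [1 0 0; -2 -1 0; 0 0 1]
M⁻¹ · (-3/2, 1)ᵀ = (-3/2, 2)ᵀ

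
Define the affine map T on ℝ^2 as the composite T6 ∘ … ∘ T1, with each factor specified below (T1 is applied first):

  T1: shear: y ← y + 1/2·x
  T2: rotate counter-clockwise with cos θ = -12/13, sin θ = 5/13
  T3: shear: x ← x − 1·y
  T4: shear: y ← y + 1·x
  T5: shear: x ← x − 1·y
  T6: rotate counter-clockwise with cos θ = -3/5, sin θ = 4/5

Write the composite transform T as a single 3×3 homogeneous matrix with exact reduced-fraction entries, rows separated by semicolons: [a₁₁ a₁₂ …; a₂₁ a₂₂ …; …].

T1 = [1 0 0; 1/2 1 0; 0 0 1]
T2·T1 = [-29/26 -5/13 0; -1/13 -12/13 0; 0 0 1]
T3·…·T1 = [-27/26 7/13 0; -1/13 -12/13 0; 0 0 1]
T4·…·T1 = [-27/26 7/13 0; -29/26 -5/13 0; 0 0 1]
T5·…·T1 = [1/13 12/13 0; -29/26 -5/13 0; 0 0 1]
T6·…·T1 = [11/13 -16/65 0; 19/26 63/65 0; 0 0 1]

T = [11/13 -16/65 0; 19/26 63/65 0; 0 0 1]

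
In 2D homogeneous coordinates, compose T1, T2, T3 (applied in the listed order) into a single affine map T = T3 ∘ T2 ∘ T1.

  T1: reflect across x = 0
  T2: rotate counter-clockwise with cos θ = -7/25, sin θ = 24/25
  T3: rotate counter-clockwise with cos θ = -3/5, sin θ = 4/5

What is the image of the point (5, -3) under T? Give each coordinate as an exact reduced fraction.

T(p) = (3/5, 29/5)

T1 reflect across x = 0: (5, -3) → (-5, -3)
T2 rotate counter-clockwise with cos θ = -7/25, sin θ = 24/25: (-5, -3) → (107/25, -99/25)
T3 rotate counter-clockwise with cos θ = -3/5, sin θ = 4/5: (107/25, -99/25) → (3/5, 29/5)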